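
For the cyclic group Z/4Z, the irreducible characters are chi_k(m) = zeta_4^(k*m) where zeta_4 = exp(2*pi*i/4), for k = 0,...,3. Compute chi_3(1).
chi_3(1) = zeta_4^3 = -I

Details: chi_3(1) = zeta_4^(3*1) = zeta_4^3. Since zeta_4^4 = 1, this equals zeta_4^3 = exp(2*pi*i*3/4) = -I.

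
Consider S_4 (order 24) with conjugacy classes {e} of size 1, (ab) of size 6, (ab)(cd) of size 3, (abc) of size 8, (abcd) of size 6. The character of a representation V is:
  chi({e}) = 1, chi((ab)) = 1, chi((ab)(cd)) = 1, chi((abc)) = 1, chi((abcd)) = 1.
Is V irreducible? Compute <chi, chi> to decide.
Irreducible: <chi, chi> = 1.

<chi, chi> = (1/|G|) sum_C |C| * |chi(C)|^2 = (1/24)[1*|1|^2 + 6*|1|^2 + 3*|1|^2 + 8*|1|^2 + 6*|1|^2]
  = (1/24)[(1) + (6) + (3) + (8) + (6)] = 24/24 = 1.
A character is irreducible iff <chi, chi> = 1, so this representation is irreducible.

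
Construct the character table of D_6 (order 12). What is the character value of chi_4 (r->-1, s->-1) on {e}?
Conjugacy classes: {e} of size 1, {r^3} of size 1, {r^1, r^5} of size 2, {r^2, r^4} of size 2, {s, sr^2, ...} of size 3, {sr, sr^3, ...} of size 3.
Character table:
  irrep \ class              {e} (size 1)  {r^3} (size 1)  {r^1, r^5} (size 2)  {r^2, r^4} (size 2)  {s, sr^2, ...} (size 3)  {sr, sr^3, ...} (size 3)
  chi_1 (triv)               1             1               1                    1                    1                        1                       
  chi_2 (sign: r->1, s->-1)  1             1               1                    1                    -1                       -1                      
  chi_3 (r->-1, s->1)        1             -1              -1                   1                    1                        -1                      
  chi_4 (r->-1, s->-1)       1             -1              -1                   1                    -1                       1                       
  chi_5 (2d, j=1)            2             -2              1                    -1                   0                        0                       
  chi_6 (2d, j=2)            2             2               -1                   -1                   0                        0                       

Spot check: chi_4 (r->-1, s->-1) on {e} = 1.

Justification: D_6 has order 2*6 = 12 with 6 conjugacy classes, hence 6 irreducibles. Sum of squared dims 1 + 1 + 1 + 1 + 4 + 4 = 12 = |G|. Linear characters come from the abelianisation; the 2-dimensional irreps have character r^k -> 2*cos(2*pi*j*k/6), reflections -> 0.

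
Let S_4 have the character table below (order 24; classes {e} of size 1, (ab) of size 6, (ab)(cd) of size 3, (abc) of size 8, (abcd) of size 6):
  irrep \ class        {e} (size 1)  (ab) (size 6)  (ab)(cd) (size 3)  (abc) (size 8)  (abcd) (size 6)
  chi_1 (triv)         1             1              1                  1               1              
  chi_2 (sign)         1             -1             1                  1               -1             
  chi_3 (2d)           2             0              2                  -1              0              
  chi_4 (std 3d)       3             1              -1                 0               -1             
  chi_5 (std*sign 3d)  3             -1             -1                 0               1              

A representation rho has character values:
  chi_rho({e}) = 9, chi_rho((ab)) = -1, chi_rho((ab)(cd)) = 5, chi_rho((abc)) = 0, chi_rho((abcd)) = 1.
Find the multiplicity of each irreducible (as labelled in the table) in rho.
Multiplicities: chi_1: 1, chi_2: 1, chi_3: 2, chi_4: 0, chi_5: 1.

Reasoning: Use <chi_rho, chi> = (1/|G|) sum_C |C| * chi_rho(C) * conj(chi(C)) with |G| = 24 for each irreducible chi in the table:
  <chi_rho, chi_1> = (1/24)[1*(9)*conj(1) + 6*(-1)*conj(1) + 3*(5)*conj(1) + 8*(0)*conj(1) + 6*(1)*conj(1)]
      = (1/24)[(9) + (-6) + (15) + (0) + (6)] = 24/24 = 1
  <chi_rho, chi_2> = (1/24)[1*(9)*conj(1) + 6*(-1)*conj(-1) + 3*(5)*conj(1) + 8*(0)*conj(1) + 6*(1)*conj(-1)]
      = (1/24)[(9) + (6) + (15) + (0) + (-6)] = 24/24 = 1
  <chi_rho, chi_3> = (1/24)[1*(9)*conj(2) + 6*(-1)*conj(0) + 3*(5)*conj(2) + 8*(0)*conj(-1) + 6*(1)*conj(0)]
      = (1/24)[(18) + (0) + (30) + (0) + (0)] = 48/24 = 2
  <chi_rho, chi_4> = (1/24)[1*(9)*conj(3) + 6*(-1)*conj(1) + 3*(5)*conj(-1) + 8*(0)*conj(0) + 6*(1)*conj(-1)]
      = (1/24)[(27) + (-6) + (-15) + (0) + (-6)] = 0/24 = 0
  <chi_rho, chi_5> = (1/24)[1*(9)*conj(3) + 6*(-1)*conj(-1) + 3*(5)*conj(-1) + 8*(0)*conj(0) + 6*(1)*conj(1)]
      = (1/24)[(27) + (6) + (-15) + (0) + (6)] = 24/24 = 1
Dimension check: dim(rho) = sum (mult * dim) = 1*1 + 1*1 + 2*2 + 0*3 + 1*3 = 9 = chi_rho(e) = 9.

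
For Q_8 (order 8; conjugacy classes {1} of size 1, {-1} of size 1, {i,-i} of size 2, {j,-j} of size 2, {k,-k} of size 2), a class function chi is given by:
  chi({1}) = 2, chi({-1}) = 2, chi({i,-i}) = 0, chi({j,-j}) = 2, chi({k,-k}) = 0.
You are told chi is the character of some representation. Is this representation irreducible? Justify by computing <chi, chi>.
Not irreducible (reducible): <chi, chi> = 2 > 1.

Explanation: <chi, chi> = (1/|G|) sum_C |C| * |chi(C)|^2 = (1/8)[1*|2|^2 + 1*|2|^2 + 2*|0|^2 + 2*|2|^2 + 2*|0|^2]
  = (1/8)[(4) + (4) + (0) + (8) + (0)] = 16/8 = 2.
A character is irreducible iff <chi, chi> = 1, so this representation is reducible.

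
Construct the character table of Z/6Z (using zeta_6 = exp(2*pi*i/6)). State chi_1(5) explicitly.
Character table of Z/6Z (irreps indexed chi_0,...,chi_5 with chi_k(m) = zeta_6^(k*m), zeta_6 = exp(2*pi*i/6)):
  irrep \ class  {0} (size 1)  {1} (size 1)    {2} (size 1)    {3} (size 1)  {4} (size 1)    {5} (size 1)  
  chi_0          1             1               1               1             1               1             
  chi_1          1             exp(I*pi/3)     exp(2*I*pi/3)   -1            exp(-2*I*pi/3)  exp(-I*pi/3)  
  chi_2          1             exp(2*I*pi/3)   exp(-2*I*pi/3)  1             exp(2*I*pi/3)   exp(-2*I*pi/3)
  chi_3          1             -1              1               -1            1               -1            
  chi_4          1             exp(-2*I*pi/3)  exp(2*I*pi/3)   1             exp(-2*I*pi/3)  exp(2*I*pi/3) 
  chi_5          1             exp(-I*pi/3)    exp(-2*I*pi/3)  -1            exp(2*I*pi/3)   exp(I*pi/3)   

Spot check: chi_1(5) = zeta_6^(1*5) = zeta_6^5 = exp(-I*pi/3).

Z/6Z is abelian, so all 6 irreducible complex representations are 1-dimensional. They are given by chi_k(m) = zeta_6^(k*m) for k = 0,...,5. Row orthogonality: sum_m chi_k(m) conj(chi_l(m)) = 6 * [k = l].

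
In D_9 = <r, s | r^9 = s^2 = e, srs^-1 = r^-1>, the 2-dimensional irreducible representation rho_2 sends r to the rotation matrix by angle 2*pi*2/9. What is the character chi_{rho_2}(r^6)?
chi_{rho_2}(r^6) = 2*cos(2*pi*2*6/9) = -1

Solution. rho_2(r^6) is rotation by angle 2*pi*2*6/9, whose trace is 2*cos(2*pi*2*6/9) = -1.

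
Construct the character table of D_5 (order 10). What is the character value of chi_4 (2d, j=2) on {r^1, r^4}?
Conjugacy classes: {e} of size 1, {r^1, r^4} of size 2, {r^2, r^3} of size 2, {s, sr, ..., sr^4} of size 5.
Character table:
  irrep \ class              {e} (size 1)  {r^1, r^4} (size 2)  {r^2, r^3} (size 2)  {s, sr, ..., sr^4} (size 5)
  chi_1 (triv)               1             1                    1                    1                          
  chi_2 (sign: r->1, s->-1)  1             1                    1                    -1                         
  chi_3 (2d, j=1)            2             -1/2 + sqrt(5)/2     -sqrt(5)/2 - 1/2     0                          
  chi_4 (2d, j=2)            2             -sqrt(5)/2 - 1/2     -1/2 + sqrt(5)/2     0                          

Spot check: chi_4 (2d, j=2) on {r^1, r^4} = -sqrt(5)/2 - 1/2.

Derivation: D_5 has order 2*5 = 10 with 4 conjugacy classes, hence 4 irreducibles. Sum of squared dims 1 + 1 + 4 + 4 = 10 = |G|. Linear characters come from the abelianisation; the 2-dimensional irreps have character r^k -> 2*cos(2*pi*j*k/5), reflections -> 0.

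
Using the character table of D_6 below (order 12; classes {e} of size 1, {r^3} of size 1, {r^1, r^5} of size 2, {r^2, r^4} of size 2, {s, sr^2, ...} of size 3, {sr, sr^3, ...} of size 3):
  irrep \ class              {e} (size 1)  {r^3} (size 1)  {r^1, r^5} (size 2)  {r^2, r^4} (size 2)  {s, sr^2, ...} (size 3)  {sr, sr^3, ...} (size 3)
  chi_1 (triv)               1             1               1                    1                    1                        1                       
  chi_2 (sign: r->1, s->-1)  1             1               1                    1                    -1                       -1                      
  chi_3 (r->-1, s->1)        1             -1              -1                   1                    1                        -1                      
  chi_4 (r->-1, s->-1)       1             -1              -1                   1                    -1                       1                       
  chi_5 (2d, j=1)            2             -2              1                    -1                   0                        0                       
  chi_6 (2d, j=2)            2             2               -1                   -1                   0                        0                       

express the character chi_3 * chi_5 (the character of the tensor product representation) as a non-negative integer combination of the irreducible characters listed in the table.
chi_3 tensor chi_5 = chi_6 (all other irreducibles have multiplicity 0).

Details: The character of a tensor product is the pointwise product (chi_3 * chi_5)(C) = chi_3(C) * chi_5(C):
  {e}: (1)*(2), {r^3}: (-1)*(-2), {r^1, r^5}: (-1)*(1), {r^2, r^4}: (1)*(-1), {s, sr^2, ...}: (1)*(0), {sr, sr^3, ...}: (-1)*(0)
so (chi_3 * chi_5) takes values
  {e} -> 2, {r^3} -> 2, {r^1, r^5} -> -1, {r^2, r^4} -> -1, {s, sr^2, ...} -> 0, {sr, sr^3, ...} -> 0.
Now take the inner product of this character with each irreducible chi from the table, <chi_3*chi_5, chi> = (1/12) sum_C |C| (chi_3*chi_5)(C) conj(chi(C)):
  <chi_3*chi_5, chi_1> = (1/12)[1*(2)*conj(1) + 1*(2)*conj(1) + 2*(-1)*conj(1) + 2*(-1)*conj(1) + 3*(0)*conj(1) + 3*(0)*conj(1)]
      = (1/12)[(2) + (2) + (-2) + (-2) + (0) + (0)] = 0/12 = 0
  <chi_3*chi_5, chi_2> = (1/12)[1*(2)*conj(1) + 1*(2)*conj(1) + 2*(-1)*conj(1) + 2*(-1)*conj(1) + 3*(0)*conj(-1) + 3*(0)*conj(-1)]
      = (1/12)[(2) + (2) + (-2) + (-2) + (0) + (0)] = 0/12 = 0
  <chi_3*chi_5, chi_3> = (1/12)[1*(2)*conj(1) + 1*(2)*conj(-1) + 2*(-1)*conj(-1) + 2*(-1)*conj(1) + 3*(0)*conj(1) + 3*(0)*conj(-1)]
      = (1/12)[(2) + (-2) + (2) + (-2) + (0) + (0)] = 0/12 = 0
  <chi_3*chi_5, chi_4> = (1/12)[1*(2)*conj(1) + 1*(2)*conj(-1) + 2*(-1)*conj(-1) + 2*(-1)*conj(1) + 3*(0)*conj(-1) + 3*(0)*conj(1)]
      = (1/12)[(2) + (-2) + (2) + (-2) + (0) + (0)] = 0/12 = 0
  <chi_3*chi_5, chi_5> = (1/12)[1*(2)*conj(2) + 1*(2)*conj(-2) + 2*(-1)*conj(1) + 2*(-1)*conj(-1) + 3*(0)*conj(0) + 3*(0)*conj(0)]
      = (1/12)[(4) + (-4) + (-2) + (2) + (0) + (0)] = 0/12 = 0
  <chi_3*chi_5, chi_6> = (1/12)[1*(2)*conj(2) + 1*(2)*conj(2) + 2*(-1)*conj(-1) + 2*(-1)*conj(-1) + 3*(0)*conj(0) + 3*(0)*conj(0)]
      = (1/12)[(4) + (4) + (2) + (2) + (0) + (0)] = 12/12 = 1
Hence the multiplicities are chi_6: 1. Dimension check: dim(chi_3)*dim(chi_5) = 1*2 = 2 and sum (mult * dim) = 1*2 = 2.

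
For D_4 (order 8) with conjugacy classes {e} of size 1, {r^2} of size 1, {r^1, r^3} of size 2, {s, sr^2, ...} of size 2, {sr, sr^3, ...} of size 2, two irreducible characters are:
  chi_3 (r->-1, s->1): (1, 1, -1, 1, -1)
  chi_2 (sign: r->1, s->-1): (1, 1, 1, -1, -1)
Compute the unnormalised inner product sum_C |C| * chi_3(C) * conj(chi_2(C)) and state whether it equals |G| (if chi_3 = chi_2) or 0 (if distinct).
Sum = 0; so <chi_3, chi_2> = 0 (distinct irreducibles are orthogonal).

Derivation: Compute term by term over conjugacy classes (|C| * chi_3(C) * conj(chi_2(C))):
  1*(1)*conj(1) + 1*(1)*conj(1) + 2*(-1)*conj(1) + 2*(1)*conj(-1) + 2*(-1)*conj(-1)
  = (1) + (1) + (-2) + (-2) + (2)
  = 0.
Dividing by |G| = 8 gives 0/8 = 0, matching the row-orthogonality relation <chi_3, chi_2> = [chi_3 = chi_2].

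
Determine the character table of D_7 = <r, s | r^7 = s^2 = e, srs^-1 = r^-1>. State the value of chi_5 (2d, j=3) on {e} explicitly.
Conjugacy classes: {e} of size 1, {r^1, r^6} of size 2, {r^2, r^5} of size 2, {r^3, r^4} of size 2, {s, sr, ..., sr^6} of size 7.
Character table:
  irrep \ class              {e} (size 1)  {r^1, r^6} (size 2)  {r^2, r^5} (size 2)  {r^3, r^4} (size 2)  {s, sr, ..., sr^6} (size 7)
  chi_1 (triv)               1             1                    1                    1                    1                          
  chi_2 (sign: r->1, s->-1)  1             1                    1                    1                    -1                         
  chi_3 (2d, j=1)            2             2*cos(2*pi/7)        -2*cos(3*pi/7)       -2*cos(pi/7)         0                          
  chi_4 (2d, j=2)            2             -2*cos(3*pi/7)       -2*cos(pi/7)         2*cos(2*pi/7)        0                          
  chi_5 (2d, j=3)            2             -2*cos(pi/7)         2*cos(2*pi/7)        -2*cos(3*pi/7)       0                          

Spot check: chi_5 (2d, j=3) on {e} = 2.

Reasoning: D_7 has order 2*7 = 14 with 5 conjugacy classes, hence 5 irreducibles. Sum of squared dims 1 + 1 + 4 + 4 + 4 = 14 = |G|. Linear characters come from the abelianisation; the 2-dimensional irreps have character r^k -> 2*cos(2*pi*j*k/7), reflections -> 0.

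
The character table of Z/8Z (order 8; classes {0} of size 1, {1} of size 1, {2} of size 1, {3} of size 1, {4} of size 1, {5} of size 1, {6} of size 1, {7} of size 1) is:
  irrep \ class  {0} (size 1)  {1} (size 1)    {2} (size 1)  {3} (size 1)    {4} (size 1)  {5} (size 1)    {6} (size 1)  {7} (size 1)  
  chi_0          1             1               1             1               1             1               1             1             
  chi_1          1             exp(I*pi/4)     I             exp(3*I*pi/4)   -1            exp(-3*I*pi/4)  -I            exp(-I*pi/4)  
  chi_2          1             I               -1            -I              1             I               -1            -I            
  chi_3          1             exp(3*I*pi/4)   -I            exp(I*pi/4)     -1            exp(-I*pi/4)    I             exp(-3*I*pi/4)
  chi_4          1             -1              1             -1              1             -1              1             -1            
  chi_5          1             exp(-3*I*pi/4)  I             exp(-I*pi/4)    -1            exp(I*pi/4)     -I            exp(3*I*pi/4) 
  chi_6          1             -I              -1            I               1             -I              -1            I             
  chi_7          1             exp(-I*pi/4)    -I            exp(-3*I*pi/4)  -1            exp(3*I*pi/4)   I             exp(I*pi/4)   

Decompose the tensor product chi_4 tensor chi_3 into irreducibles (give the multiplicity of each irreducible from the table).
chi_4 tensor chi_3 = chi_7 (all other irreducibles have multiplicity 0).

Derivation: The character of a tensor product is the pointwise product (chi_4 * chi_3)(C) = chi_4(C) * chi_3(C):
  {0}: (1)*(1), {1}: (-1)*(exp(3*I*pi/4)), {2}: (1)*(-I), {3}: (-1)*(exp(I*pi/4)), {4}: (1)*(-1), {5}: (-1)*(exp(-I*pi/4)), {6}: (1)*(I), {7}: (-1)*(exp(-3*I*pi/4))
so (chi_4 * chi_3) takes values
  {0} -> 1, {1} -> -exp(3*I*pi/4), {2} -> -I, {3} -> -exp(I*pi/4), {4} -> -1, {5} -> -exp(-I*pi/4), {6} -> I, {7} -> -exp(-3*I*pi/4).
Now take the inner product of this character with each irreducible chi from the table, <chi_4*chi_3, chi> = (1/8) sum_C |C| (chi_4*chi_3)(C) conj(chi(C)):
  <chi_4*chi_3, chi_0> = (1/8)[1*(1)*conj(1) + 1*(-exp(3*I*pi/4))*conj(1) + 1*(-I)*conj(1) + 1*(-exp(I*pi/4))*conj(1) + 1*(-1)*conj(1) + 1*(-exp(-I*pi/4))*conj(1) + 1*(I)*conj(1) + 1*(-exp(-3*I*pi/4))*conj(1)]
      = (1/8)[(1) + (-exp(3*I*pi/4)) + (-I) + (-exp(I*pi/4)) + (-1) + (-exp(-I*pi/4)) + (I) + (-exp(-3*I*pi/4))] = 0/8 = 0
  <chi_4*chi_3, chi_1> = (1/8)[1*(1)*conj(1) + 1*(-exp(3*I*pi/4))*conj(exp(I*pi/4)) + 1*(-I)*conj(I) + 1*(-exp(I*pi/4))*conj(exp(3*I*pi/4)) + 1*(-1)*conj(-1) + 1*(-exp(-I*pi/4))*conj(exp(-3*I*pi/4)) + 1*(I)*conj(-I) + 1*(-exp(-3*I*pi/4))*conj(exp(-I*pi/4))]
      = (1/8)[(1) + (-I) + (-1) + (I) + (1) + (-I) + (-1) + (I)] = 0/8 = 0
  <chi_4*chi_3, chi_2> = (1/8)[1*(1)*conj(1) + 1*(-exp(3*I*pi/4))*conj(I) + 1*(-I)*conj(-1) + 1*(-exp(I*pi/4))*conj(-I) + 1*(-1)*conj(1) + 1*(-exp(-I*pi/4))*conj(I) + 1*(I)*conj(-1) + 1*(-exp(-3*I*pi/4))*conj(-I)]
      = (1/8)[(1) + (exp(-3*I*pi/4)) + (I) + (-exp(3*I*pi/4)) + (-1) + (exp(I*pi/4)) + (-I) + (-exp(-I*pi/4))] = 0/8 = 0
  <chi_4*chi_3, chi_3> = (1/8)[1*(1)*conj(1) + 1*(-exp(3*I*pi/4))*conj(exp(3*I*pi/4)) + 1*(-I)*conj(-I) + 1*(-exp(I*pi/4))*conj(exp(I*pi/4)) + 1*(-1)*conj(-1) + 1*(-exp(-I*pi/4))*conj(exp(-I*pi/4)) + 1*(I)*conj(I) + 1*(-exp(-3*I*pi/4))*conj(exp(-3*I*pi/4))]
      = (1/8)[(1) + (-1) + (1) + (-1) + (1) + (-1) + (1) + (-1)] = 0/8 = 0
  <chi_4*chi_3, chi_4> = (1/8)[1*(1)*conj(1) + 1*(-exp(3*I*pi/4))*conj(-1) + 1*(-I)*conj(1) + 1*(-exp(I*pi/4))*conj(-1) + 1*(-1)*conj(1) + 1*(-exp(-I*pi/4))*conj(-1) + 1*(I)*conj(1) + 1*(-exp(-3*I*pi/4))*conj(-1)]
      = (1/8)[(1) + (exp(3*I*pi/4)) + (-I) + (exp(I*pi/4)) + (-1) + (exp(-I*pi/4)) + (I) + (exp(-3*I*pi/4))] = 0/8 = 0
  <chi_4*chi_3, chi_5> = (1/8)[1*(1)*conj(1) + 1*(-exp(3*I*pi/4))*conj(exp(-3*I*pi/4)) + 1*(-I)*conj(I) + 1*(-exp(I*pi/4))*conj(exp(-I*pi/4)) + 1*(-1)*conj(-1) + 1*(-exp(-I*pi/4))*conj(exp(I*pi/4)) + 1*(I)*conj(-I) + 1*(-exp(-3*I*pi/4))*conj(exp(3*I*pi/4))]
      = (1/8)[(1) + (I) + (-1) + (-I) + (1) + (I) + (-1) + (-I)] = 0/8 = 0
  <chi_4*chi_3, chi_6> = (1/8)[1*(1)*conj(1) + 1*(-exp(3*I*pi/4))*conj(-I) + 1*(-I)*conj(-1) + 1*(-exp(I*pi/4))*conj(I) + 1*(-1)*conj(1) + 1*(-exp(-I*pi/4))*conj(-I) + 1*(I)*conj(-1) + 1*(-exp(-3*I*pi/4))*conj(I)]
      = (1/8)[(1) + (-exp(-3*I*pi/4)) + (I) + (exp(3*I*pi/4)) + (-1) + (-exp(I*pi/4)) + (-I) + (exp(-I*pi/4))] = 0/8 = 0
  <chi_4*chi_3, chi_7> = (1/8)[1*(1)*conj(1) + 1*(-exp(3*I*pi/4))*conj(exp(-I*pi/4)) + 1*(-I)*conj(-I) + 1*(-exp(I*pi/4))*conj(exp(-3*I*pi/4)) + 1*(-1)*conj(-1) + 1*(-exp(-I*pi/4))*conj(exp(3*I*pi/4)) + 1*(I)*conj(I) + 1*(-exp(-3*I*pi/4))*conj(exp(I*pi/4))]
      = (1/8)[(1) + (1) + (1) + (1) + (1) + (1) + (1) + (1)] = 8/8 = 1
(Exp terms are combined using exp(i*s)*conj(exp(i*t)) = exp(i*(s-t)), and sums of them are collapsed using the identity that for every m > 1 the m distinct m-th roots of unity sum to 0, e.g. 1 + exp(2*I*pi/3) + exp(-2*I*pi/3) = 0.)
Hence the multiplicities are chi_7: 1. Dimension check: dim(chi_4)*dim(chi_3) = 1*1 = 1 and sum (mult * dim) = 1*1 = 1.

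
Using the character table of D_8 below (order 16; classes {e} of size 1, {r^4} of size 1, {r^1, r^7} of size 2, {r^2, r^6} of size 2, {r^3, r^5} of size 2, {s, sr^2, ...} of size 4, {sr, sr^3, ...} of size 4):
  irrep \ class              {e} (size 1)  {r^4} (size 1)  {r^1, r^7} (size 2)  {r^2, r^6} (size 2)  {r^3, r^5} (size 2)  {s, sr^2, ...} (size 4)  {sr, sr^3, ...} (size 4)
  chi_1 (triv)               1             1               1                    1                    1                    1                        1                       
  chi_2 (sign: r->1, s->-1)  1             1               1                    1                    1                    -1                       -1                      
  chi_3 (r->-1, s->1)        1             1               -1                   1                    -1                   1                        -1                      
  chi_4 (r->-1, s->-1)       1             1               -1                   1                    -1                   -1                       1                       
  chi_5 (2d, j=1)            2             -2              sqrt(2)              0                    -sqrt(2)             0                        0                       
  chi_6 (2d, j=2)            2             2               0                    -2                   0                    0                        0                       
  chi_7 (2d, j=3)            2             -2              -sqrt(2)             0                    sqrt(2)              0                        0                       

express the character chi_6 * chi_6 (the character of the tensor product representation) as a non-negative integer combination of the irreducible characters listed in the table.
chi_6 tensor chi_6 = chi_1 + chi_2 + chi_3 + chi_4 (all other irreducibles have multiplicity 0).

Solution. The character of a tensor product is the pointwise product (chi_6 * chi_6)(C) = chi_6(C) * chi_6(C):
  {e}: (2)*(2), {r^4}: (2)*(2), {r^1, r^7}: (0)*(0), {r^2, r^6}: (-2)*(-2), {r^3, r^5}: (0)*(0), {s, sr^2, ...}: (0)*(0), {sr, sr^3, ...}: (0)*(0)
so (chi_6 * chi_6) takes values
  {e} -> 4, {r^4} -> 4, {r^1, r^7} -> 0, {r^2, r^6} -> 4, {r^3, r^5} -> 0, {s, sr^2, ...} -> 0, {sr, sr^3, ...} -> 0.
Now take the inner product of this character with each irreducible chi from the table, <chi_6*chi_6, chi> = (1/16) sum_C |C| (chi_6*chi_6)(C) conj(chi(C)):
  <chi_6*chi_6, chi_1> = (1/16)[1*(4)*conj(1) + 1*(4)*conj(1) + 2*(0)*conj(1) + 2*(4)*conj(1) + 2*(0)*conj(1) + 4*(0)*conj(1) + 4*(0)*conj(1)]
      = (1/16)[(4) + (4) + (0) + (8) + (0) + (0) + (0)] = 16/16 = 1
  <chi_6*chi_6, chi_2> = (1/16)[1*(4)*conj(1) + 1*(4)*conj(1) + 2*(0)*conj(1) + 2*(4)*conj(1) + 2*(0)*conj(1) + 4*(0)*conj(-1) + 4*(0)*conj(-1)]
      = (1/16)[(4) + (4) + (0) + (8) + (0) + (0) + (0)] = 16/16 = 1
  <chi_6*chi_6, chi_3> = (1/16)[1*(4)*conj(1) + 1*(4)*conj(1) + 2*(0)*conj(-1) + 2*(4)*conj(1) + 2*(0)*conj(-1) + 4*(0)*conj(1) + 4*(0)*conj(-1)]
      = (1/16)[(4) + (4) + (0) + (8) + (0) + (0) + (0)] = 16/16 = 1
  <chi_6*chi_6, chi_4> = (1/16)[1*(4)*conj(1) + 1*(4)*conj(1) + 2*(0)*conj(-1) + 2*(4)*conj(1) + 2*(0)*conj(-1) + 4*(0)*conj(-1) + 4*(0)*conj(1)]
      = (1/16)[(4) + (4) + (0) + (8) + (0) + (0) + (0)] = 16/16 = 1
  <chi_6*chi_6, chi_5> = (1/16)[1*(4)*conj(2) + 1*(4)*conj(-2) + 2*(0)*conj(sqrt(2)) + 2*(4)*conj(0) + 2*(0)*conj(-sqrt(2)) + 4*(0)*conj(0) + 4*(0)*conj(0)]
      = (1/16)[(8) + (-8) + (0) + (0) + (0) + (0) + (0)] = 0/16 = 0
  <chi_6*chi_6, chi_6> = (1/16)[1*(4)*conj(2) + 1*(4)*conj(2) + 2*(0)*conj(0) + 2*(4)*conj(-2) + 2*(0)*conj(0) + 4*(0)*conj(0) + 4*(0)*conj(0)]
      = (1/16)[(8) + (8) + (0) + (-16) + (0) + (0) + (0)] = 0/16 = 0
  <chi_6*chi_6, chi_7> = (1/16)[1*(4)*conj(2) + 1*(4)*conj(-2) + 2*(0)*conj(-sqrt(2)) + 2*(4)*conj(0) + 2*(0)*conj(sqrt(2)) + 4*(0)*conj(0) + 4*(0)*conj(0)]
      = (1/16)[(8) + (-8) + (0) + (0) + (0) + (0) + (0)] = 0/16 = 0
Hence the multiplicities are chi_1: 1, chi_2: 1, chi_3: 1, chi_4: 1. Dimension check: dim(chi_6)*dim(chi_6) = 2*2 = 4 and sum (mult * dim) = 1*1 + 1*1 + 1*1 + 1*1 = 4.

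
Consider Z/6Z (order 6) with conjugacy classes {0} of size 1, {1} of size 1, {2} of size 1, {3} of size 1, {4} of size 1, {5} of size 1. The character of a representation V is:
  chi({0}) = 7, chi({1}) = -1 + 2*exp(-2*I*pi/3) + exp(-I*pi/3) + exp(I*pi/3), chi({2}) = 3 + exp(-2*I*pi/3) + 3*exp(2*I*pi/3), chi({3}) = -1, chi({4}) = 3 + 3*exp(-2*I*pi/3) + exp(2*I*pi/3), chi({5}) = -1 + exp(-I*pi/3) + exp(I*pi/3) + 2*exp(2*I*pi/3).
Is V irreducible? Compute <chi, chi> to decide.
Not irreducible (reducible): <chi, chi> = 11 > 1.

Derivation: <chi, chi> = (1/|G|) sum_C |C| * |chi(C)|^2 = (1/6)[1*|7|^2 + 1*|-1 + 2*exp(-2*I*pi/3) + exp(-I*pi/3) + exp(I*pi/3)|^2 + 1*|3 + exp(-2*I*pi/3) + 3*exp(2*I*pi/3)|^2 + 1*|-1|^2 + 1*|3 + 3*exp(-2*I*pi/3) + exp(2*I*pi/3)|^2 + 1*|-1 + exp(-I*pi/3) + exp(I*pi/3) + 2*exp(2*I*pi/3)|^2]
  = (1/6)[(49) + (4) + (4) + (1) + (4) + (4)] = 66/6 = 11.
(Exp terms are combined using exp(i*s)*conj(exp(i*t)) = exp(i*(s-t)), and sums of them are collapsed using the identity that for every m > 1 the m distinct m-th roots of unity sum to 0, e.g. 1 + exp(2*I*pi/3) + exp(-2*I*pi/3) = 0.)
A character is irreducible iff <chi, chi> = 1, so this representation is reducible.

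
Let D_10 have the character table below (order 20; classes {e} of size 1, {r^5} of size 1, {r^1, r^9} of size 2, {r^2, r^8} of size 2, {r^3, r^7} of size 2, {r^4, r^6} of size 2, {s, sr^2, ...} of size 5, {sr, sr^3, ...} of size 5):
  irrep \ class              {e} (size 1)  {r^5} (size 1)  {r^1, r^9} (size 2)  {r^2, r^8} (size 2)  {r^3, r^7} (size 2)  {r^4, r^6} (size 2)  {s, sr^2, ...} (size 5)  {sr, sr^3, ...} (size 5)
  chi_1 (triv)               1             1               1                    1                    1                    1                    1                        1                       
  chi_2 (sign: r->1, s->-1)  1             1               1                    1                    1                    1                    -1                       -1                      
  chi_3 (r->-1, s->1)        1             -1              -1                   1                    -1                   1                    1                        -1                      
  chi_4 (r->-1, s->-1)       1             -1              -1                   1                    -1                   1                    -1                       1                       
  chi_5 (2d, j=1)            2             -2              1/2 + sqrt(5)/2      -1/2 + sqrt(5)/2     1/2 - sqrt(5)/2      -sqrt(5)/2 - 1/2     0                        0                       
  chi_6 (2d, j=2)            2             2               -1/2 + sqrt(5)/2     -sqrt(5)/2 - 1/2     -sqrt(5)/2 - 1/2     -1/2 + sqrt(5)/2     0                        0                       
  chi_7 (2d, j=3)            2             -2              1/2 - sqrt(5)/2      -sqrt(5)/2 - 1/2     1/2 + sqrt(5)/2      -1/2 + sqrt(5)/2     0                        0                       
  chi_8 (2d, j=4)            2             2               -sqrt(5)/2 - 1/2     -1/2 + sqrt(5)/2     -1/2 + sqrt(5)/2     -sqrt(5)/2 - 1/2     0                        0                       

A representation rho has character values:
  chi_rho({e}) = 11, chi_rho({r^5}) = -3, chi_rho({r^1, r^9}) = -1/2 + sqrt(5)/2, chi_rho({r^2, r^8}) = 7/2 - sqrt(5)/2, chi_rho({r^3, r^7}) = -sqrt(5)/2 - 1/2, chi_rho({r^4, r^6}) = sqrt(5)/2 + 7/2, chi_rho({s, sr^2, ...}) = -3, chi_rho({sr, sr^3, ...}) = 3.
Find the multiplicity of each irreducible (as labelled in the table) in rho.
Multiplicities: chi_1: 1, chi_2: 1, chi_3: 0, chi_4: 3, chi_5: 1, chi_6: 1, chi_7: 1, chi_8: 0.

Reasoning: Use <chi_rho, chi> = (1/|G|) sum_C |C| * chi_rho(C) * conj(chi(C)) with |G| = 20 for each irreducible chi in the table:
  <chi_rho, chi_1> = (1/20)[1*(11)*conj(1) + 1*(-3)*conj(1) + 2*(-1/2 + sqrt(5)/2)*conj(1) + 2*(7/2 - sqrt(5)/2)*conj(1) + 2*(-sqrt(5)/2 - 1/2)*conj(1) + 2*(sqrt(5)/2 + 7/2)*conj(1) + 5*(-3)*conj(1) + 5*(3)*conj(1)]
      = (1/20)[(11) + (-3) + (-1 + sqrt(5)) + (7 - sqrt(5)) + (-sqrt(5) - 1) + (sqrt(5) + 7) + (-15) + (15)] = 20/20 = 1
  <chi_rho, chi_2> = (1/20)[1*(11)*conj(1) + 1*(-3)*conj(1) + 2*(-1/2 + sqrt(5)/2)*conj(1) + 2*(7/2 - sqrt(5)/2)*conj(1) + 2*(-sqrt(5)/2 - 1/2)*conj(1) + 2*(sqrt(5)/2 + 7/2)*conj(1) + 5*(-3)*conj(-1) + 5*(3)*conj(-1)]
      = (1/20)[(11) + (-3) + (-1 + sqrt(5)) + (7 - sqrt(5)) + (-sqrt(5) - 1) + (sqrt(5) + 7) + (15) + (-15)] = 20/20 = 1
  <chi_rho, chi_3> = (1/20)[1*(11)*conj(1) + 1*(-3)*conj(-1) + 2*(-1/2 + sqrt(5)/2)*conj(-1) + 2*(7/2 - sqrt(5)/2)*conj(1) + 2*(-sqrt(5)/2 - 1/2)*conj(-1) + 2*(sqrt(5)/2 + 7/2)*conj(1) + 5*(-3)*conj(1) + 5*(3)*conj(-1)]
      = (1/20)[(11) + (3) + (1 - sqrt(5)) + (7 - sqrt(5)) + (1 + sqrt(5)) + (sqrt(5) + 7) + (-15) + (-15)] = 0/20 = 0
  <chi_rho, chi_4> = (1/20)[1*(11)*conj(1) + 1*(-3)*conj(-1) + 2*(-1/2 + sqrt(5)/2)*conj(-1) + 2*(7/2 - sqrt(5)/2)*conj(1) + 2*(-sqrt(5)/2 - 1/2)*conj(-1) + 2*(sqrt(5)/2 + 7/2)*conj(1) + 5*(-3)*conj(-1) + 5*(3)*conj(1)]
      = (1/20)[(11) + (3) + (1 - sqrt(5)) + (7 - sqrt(5)) + (1 + sqrt(5)) + (sqrt(5) + 7) + (15) + (15)] = 60/20 = 3
  <chi_rho, chi_5> = (1/20)[1*(11)*conj(2) + 1*(-3)*conj(-2) + 2*(-1/2 + sqrt(5)/2)*conj(1/2 + sqrt(5)/2) + 2*(7/2 - sqrt(5)/2)*conj(-1/2 + sqrt(5)/2) + 2*(-sqrt(5)/2 - 1/2)*conj(1/2 - sqrt(5)/2) + 2*(sqrt(5)/2 + 7/2)*conj(-sqrt(5)/2 - 1/2) + 5*(-3)*conj(0) + 5*(3)*conj(0)]
      = (1/20)[(22) + (6) + (2) + (-6 + 4*sqrt(5)) + (2) + (-4*sqrt(5) - 6) + (0) + (0)] = 20/20 = 1
  <chi_rho, chi_6> = (1/20)[1*(11)*conj(2) + 1*(-3)*conj(2) + 2*(-1/2 + sqrt(5)/2)*conj(-1/2 + sqrt(5)/2) + 2*(7/2 - sqrt(5)/2)*conj(-sqrt(5)/2 - 1/2) + 2*(-sqrt(5)/2 - 1/2)*conj(-sqrt(5)/2 - 1/2) + 2*(sqrt(5)/2 + 7/2)*conj(-1/2 + sqrt(5)/2) + 5*(-3)*conj(0) + 5*(3)*conj(0)]
      = (1/20)[(22) + (-6) + (3 - sqrt(5)) + (-3*sqrt(5) - 1) + (sqrt(5) + 3) + (-1 + 3*sqrt(5)) + (0) + (0)] = 20/20 = 1
  <chi_rho, chi_7> = (1/20)[1*(11)*conj(2) + 1*(-3)*conj(-2) + 2*(-1/2 + sqrt(5)/2)*conj(1/2 - sqrt(5)/2) + 2*(7/2 - sqrt(5)/2)*conj(-sqrt(5)/2 - 1/2) + 2*(-sqrt(5)/2 - 1/2)*conj(1/2 + sqrt(5)/2) + 2*(sqrt(5)/2 + 7/2)*conj(-1/2 + sqrt(5)/2) + 5*(-3)*conj(0) + 5*(3)*conj(0)]
      = (1/20)[(22) + (6) + (-3 + sqrt(5)) + (-3*sqrt(5) - 1) + (-3 - sqrt(5)) + (-1 + 3*sqrt(5)) + (0) + (0)] = 20/20 = 1
  <chi_rho, chi_8> = (1/20)[1*(11)*conj(2) + 1*(-3)*conj(2) + 2*(-1/2 + sqrt(5)/2)*conj(-sqrt(5)/2 - 1/2) + 2*(7/2 - sqrt(5)/2)*conj(-1/2 + sqrt(5)/2) + 2*(-sqrt(5)/2 - 1/2)*conj(-1/2 + sqrt(5)/2) + 2*(sqrt(5)/2 + 7/2)*conj(-sqrt(5)/2 - 1/2) + 5*(-3)*conj(0) + 5*(3)*conj(0)]
      = (1/20)[(22) + (-6) + (-2) + (-6 + 4*sqrt(5)) + (-2) + (-4*sqrt(5) - 6) + (0) + (0)] = 0/20 = 0
Dimension check: dim(rho) = sum (mult * dim) = 1*1 + 1*1 + 0*1 + 3*1 + 1*2 + 1*2 + 1*2 + 0*2 = 11 = chi_rho(e) = 11.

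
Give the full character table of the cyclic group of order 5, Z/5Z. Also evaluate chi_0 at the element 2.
Character table of Z/5Z (irreps indexed chi_0,...,chi_4 with chi_k(m) = zeta_5^(k*m), zeta_5 = exp(2*pi*i/5)):
  irrep \ class  {0} (size 1)  {1} (size 1)    {2} (size 1)    {3} (size 1)    {4} (size 1)  
  chi_0          1             1               1               1               1             
  chi_1          1             exp(2*I*pi/5)   exp(4*I*pi/5)   exp(-4*I*pi/5)  exp(-2*I*pi/5)
  chi_2          1             exp(4*I*pi/5)   exp(-2*I*pi/5)  exp(2*I*pi/5)   exp(-4*I*pi/5)
  chi_3          1             exp(-4*I*pi/5)  exp(2*I*pi/5)   exp(-2*I*pi/5)  exp(4*I*pi/5) 
  chi_4          1             exp(-2*I*pi/5)  exp(-4*I*pi/5)  exp(4*I*pi/5)   exp(2*I*pi/5) 

Spot check: chi_0(2) = zeta_5^(0*2) = zeta_5^0 = 1.

Z/5Z is abelian, so all 5 irreducible complex representations are 1-dimensional. They are given by chi_k(m) = zeta_5^(k*m) for k = 0,...,4. Row orthogonality: sum_m chi_k(m) conj(chi_l(m)) = 5 * [k = l].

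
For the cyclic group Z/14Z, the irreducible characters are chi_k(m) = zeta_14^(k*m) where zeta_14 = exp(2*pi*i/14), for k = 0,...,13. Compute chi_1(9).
chi_1(9) = zeta_14^9 = exp(-5*I*pi/7)

Solution. chi_1(9) = zeta_14^(1*9) = zeta_14^9. Since zeta_14^14 = 1, this equals zeta_14^9 = exp(2*pi*i*9/14) = exp(-5*I*pi/7).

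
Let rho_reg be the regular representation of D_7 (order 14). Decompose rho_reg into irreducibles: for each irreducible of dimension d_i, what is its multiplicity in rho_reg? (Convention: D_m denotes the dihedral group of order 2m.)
Each irreducible V_i of dimension d_i appears with multiplicity d_i, i.e. rho_reg = (direct sum over all irreducibles V_i) d_i V_i. The irreducible dimensions for D_7 are 1, 1, 2, 2, 2: 2 irreducibles of dimension 1, each with multiplicity 1; 3 irreducibles of dimension 2, each with multiplicity 2. Total dimension 2*1*1 + 3*2*2 = 14 = |G|.

Derivation: General theorem: in the regular representation of a finite group G, each irreducible appears with multiplicity equal to its dimension. Check: dim(rho_reg) = sum d_i^2 = 1 + 1 + 4 + 4 + 4 = 14 = |G|.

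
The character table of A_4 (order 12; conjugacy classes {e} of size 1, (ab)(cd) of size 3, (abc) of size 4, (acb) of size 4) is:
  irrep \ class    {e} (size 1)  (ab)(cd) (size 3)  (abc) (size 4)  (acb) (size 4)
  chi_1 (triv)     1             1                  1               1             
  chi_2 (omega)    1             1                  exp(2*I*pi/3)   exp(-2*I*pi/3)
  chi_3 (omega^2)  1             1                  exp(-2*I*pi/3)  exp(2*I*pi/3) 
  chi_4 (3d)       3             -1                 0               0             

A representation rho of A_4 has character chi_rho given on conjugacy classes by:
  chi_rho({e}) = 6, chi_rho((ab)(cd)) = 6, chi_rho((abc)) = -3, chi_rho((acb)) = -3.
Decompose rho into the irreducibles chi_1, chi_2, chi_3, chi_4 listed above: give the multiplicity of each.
Multiplicities: chi_1: 0, chi_2: 3, chi_3: 3, chi_4: 0.

Proof sketch: Use <chi_rho, chi> = (1/|G|) sum_C |C| * chi_rho(C) * conj(chi(C)) with |G| = 12 for each irreducible chi in the table:
  <chi_rho, chi_1> = (1/12)[1*(6)*conj(1) + 3*(6)*conj(1) + 4*(-3)*conj(1) + 4*(-3)*conj(1)]
      = (1/12)[(6) + (18) + (-12) + (-12)] = 0/12 = 0
  <chi_rho, chi_2> = (1/12)[1*(6)*conj(1) + 3*(6)*conj(1) + 4*(-3)*conj(exp(2*I*pi/3)) + 4*(-3)*conj(exp(-2*I*pi/3))]
      = (1/12)[(6) + (18) + (12 + 12*exp(2*I*pi/3)) + (12 + 12*exp(-2*I*pi/3))] = 36/12 = 3
  <chi_rho, chi_3> = (1/12)[1*(6)*conj(1) + 3*(6)*conj(1) + 4*(-3)*conj(exp(-2*I*pi/3)) + 4*(-3)*conj(exp(2*I*pi/3))]
      = (1/12)[(6) + (18) + (12 + 12*exp(-2*I*pi/3)) + (12 + 12*exp(2*I*pi/3))] = 36/12 = 3
  <chi_rho, chi_4> = (1/12)[1*(6)*conj(3) + 3*(6)*conj(-1) + 4*(-3)*conj(0) + 4*(-3)*conj(0)]
      = (1/12)[(18) + (-18) + (0) + (0)] = 0/12 = 0
(Exp terms are combined using exp(i*s)*conj(exp(i*t)) = exp(i*(s-t)), and sums of them are collapsed using the identity that for every m > 1 the m distinct m-th roots of unity sum to 0, e.g. 1 + exp(2*I*pi/3) + exp(-2*I*pi/3) = 0.)
Dimension check: dim(rho) = sum (mult * dim) = 0*1 + 3*1 + 3*1 + 0*3 = 6 = chi_rho(e) = 6.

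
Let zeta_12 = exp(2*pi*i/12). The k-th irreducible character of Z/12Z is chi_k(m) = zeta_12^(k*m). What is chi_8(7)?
chi_8(7) = zeta_12^56 = exp(-2*I*pi/3)

Working: chi_8(7) = zeta_12^(8*7) = zeta_12^56. Since zeta_12^12 = 1, this equals zeta_12^8 = exp(2*pi*i*8/12) = exp(-2*I*pi/3).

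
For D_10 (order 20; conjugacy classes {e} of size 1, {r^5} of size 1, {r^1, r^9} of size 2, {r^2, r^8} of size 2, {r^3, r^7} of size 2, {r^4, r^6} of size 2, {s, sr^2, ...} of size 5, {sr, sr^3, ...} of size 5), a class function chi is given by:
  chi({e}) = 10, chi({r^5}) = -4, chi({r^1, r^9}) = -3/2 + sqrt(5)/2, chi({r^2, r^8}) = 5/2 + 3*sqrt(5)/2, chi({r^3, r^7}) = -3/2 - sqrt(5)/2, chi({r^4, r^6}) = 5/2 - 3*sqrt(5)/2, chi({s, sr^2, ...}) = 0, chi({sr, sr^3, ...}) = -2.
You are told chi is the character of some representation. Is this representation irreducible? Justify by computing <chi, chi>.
Not irreducible (reducible): <chi, chi> = 11 > 1.

Justification: <chi, chi> = (1/|G|) sum_C |C| * |chi(C)|^2 = (1/20)[1*|10|^2 + 1*|-4|^2 + 2*|-3/2 + sqrt(5)/2|^2 + 2*|5/2 + 3*sqrt(5)/2|^2 + 2*|-3/2 - sqrt(5)/2|^2 + 2*|5/2 - 3*sqrt(5)/2|^2 + 5*|0|^2 + 5*|-2|^2]
  = (1/20)[(100) + (16) + (7 - 3*sqrt(5)) + (15*sqrt(5) + 35) + (3*sqrt(5) + 7) + (35 - 15*sqrt(5)) + (0) + (20)] = 220/20 = 11.
A character is irreducible iff <chi, chi> = 1, so this representation is reducible.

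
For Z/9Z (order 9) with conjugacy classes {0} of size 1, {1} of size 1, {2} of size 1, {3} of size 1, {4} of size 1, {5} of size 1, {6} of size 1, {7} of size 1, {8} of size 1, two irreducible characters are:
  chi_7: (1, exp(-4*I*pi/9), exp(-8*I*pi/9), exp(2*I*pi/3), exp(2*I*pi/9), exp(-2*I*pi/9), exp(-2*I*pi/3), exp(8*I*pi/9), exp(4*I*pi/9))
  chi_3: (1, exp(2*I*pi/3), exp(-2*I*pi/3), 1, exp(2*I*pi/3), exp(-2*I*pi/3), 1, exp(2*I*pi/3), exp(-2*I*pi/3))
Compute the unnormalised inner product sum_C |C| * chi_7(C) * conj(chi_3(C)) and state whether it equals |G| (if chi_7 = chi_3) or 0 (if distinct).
Sum = 0; so <chi_7, chi_3> = 0 (distinct irreducibles are orthogonal).

Why: Compute term by term over conjugacy classes (|C| * chi_7(C) * conj(chi_3(C))):
  1*(1)*conj(1) + 1*(exp(-4*I*pi/9))*conj(exp(2*I*pi/3)) + 1*(exp(-8*I*pi/9))*conj(exp(-2*I*pi/3)) + 1*(exp(2*I*pi/3))*conj(1) + 1*(exp(2*I*pi/9))*conj(exp(2*I*pi/3)) + 1*(exp(-2*I*pi/9))*conj(exp(-2*I*pi/3)) + 1*(exp(-2*I*pi/3))*conj(1) + 1*(exp(8*I*pi/9))*conj(exp(2*I*pi/3)) + 1*(exp(4*I*pi/9))*conj(exp(-2*I*pi/3))
  = (1) + (exp(8*I*pi/9)) + (exp(-2*I*pi/9)) + (exp(2*I*pi/3)) + (exp(-4*I*pi/9)) + (exp(4*I*pi/9)) + (exp(-2*I*pi/3)) + (exp(2*I*pi/9)) + (exp(-8*I*pi/9))
  = 0.
(Exp terms are combined using exp(i*s)*conj(exp(i*t)) = exp(i*(s-t)), and sums of them are collapsed using the identity that for every m > 1 the m distinct m-th roots of unity sum to 0, e.g. 1 + exp(2*I*pi/3) + exp(-2*I*pi/3) = 0.)
Dividing by |G| = 9 gives 0/9 = 0, matching the row-orthogonality relation <chi_7, chi_3> = [chi_7 = chi_3].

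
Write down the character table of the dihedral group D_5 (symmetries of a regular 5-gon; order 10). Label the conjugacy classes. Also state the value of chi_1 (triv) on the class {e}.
Conjugacy classes: {e} of size 1, {r^1, r^4} of size 2, {r^2, r^3} of size 2, {s, sr, ..., sr^4} of size 5.
Character table:
  irrep \ class              {e} (size 1)  {r^1, r^4} (size 2)  {r^2, r^3} (size 2)  {s, sr, ..., sr^4} (size 5)
  chi_1 (triv)               1             1                    1                    1                          
  chi_2 (sign: r->1, s->-1)  1             1                    1                    -1                         
  chi_3 (2d, j=1)            2             -1/2 + sqrt(5)/2     -sqrt(5)/2 - 1/2     0                          
  chi_4 (2d, j=2)            2             -sqrt(5)/2 - 1/2     -1/2 + sqrt(5)/2     0                          

Spot check: chi_1 (triv) on {e} = 1.

Why: D_5 has order 2*5 = 10 with 4 conjugacy classes, hence 4 irreducibles. Sum of squared dims 1 + 1 + 4 + 4 = 10 = |G|. Linear characters come from the abelianisation; the 2-dimensional irreps have character r^k -> 2*cos(2*pi*j*k/5), reflections -> 0.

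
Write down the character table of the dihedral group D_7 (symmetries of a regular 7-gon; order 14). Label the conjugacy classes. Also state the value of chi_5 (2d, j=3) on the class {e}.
Conjugacy classes: {e} of size 1, {r^1, r^6} of size 2, {r^2, r^5} of size 2, {r^3, r^4} of size 2, {s, sr, ..., sr^6} of size 7.
Character table:
  irrep \ class              {e} (size 1)  {r^1, r^6} (size 2)  {r^2, r^5} (size 2)  {r^3, r^4} (size 2)  {s, sr, ..., sr^6} (size 7)
  chi_1 (triv)               1             1                    1                    1                    1                          
  chi_2 (sign: r->1, s->-1)  1             1                    1                    1                    -1                         
  chi_3 (2d, j=1)            2             2*cos(2*pi/7)        -2*cos(3*pi/7)       -2*cos(pi/7)         0                          
  chi_4 (2d, j=2)            2             -2*cos(3*pi/7)       -2*cos(pi/7)         2*cos(2*pi/7)        0                          
  chi_5 (2d, j=3)            2             -2*cos(pi/7)         2*cos(2*pi/7)        -2*cos(3*pi/7)       0                          

Spot check: chi_5 (2d, j=3) on {e} = 2.

Explanation: D_7 has order 2*7 = 14 with 5 conjugacy classes, hence 5 irreducibles. Sum of squared dims 1 + 1 + 4 + 4 + 4 = 14 = |G|. Linear characters come from the abelianisation; the 2-dimensional irreps have character r^k -> 2*cos(2*pi*j*k/7), reflections -> 0.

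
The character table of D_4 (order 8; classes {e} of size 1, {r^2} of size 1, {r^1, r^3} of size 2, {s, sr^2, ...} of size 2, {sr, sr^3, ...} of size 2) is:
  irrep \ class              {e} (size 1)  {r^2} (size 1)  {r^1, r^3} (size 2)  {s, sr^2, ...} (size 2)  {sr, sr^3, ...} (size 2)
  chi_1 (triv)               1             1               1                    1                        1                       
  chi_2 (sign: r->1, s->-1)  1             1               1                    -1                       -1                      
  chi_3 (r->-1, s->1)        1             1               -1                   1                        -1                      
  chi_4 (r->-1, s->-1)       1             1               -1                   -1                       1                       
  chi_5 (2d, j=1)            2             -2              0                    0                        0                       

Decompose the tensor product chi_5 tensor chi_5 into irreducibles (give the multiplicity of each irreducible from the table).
chi_5 tensor chi_5 = chi_1 + chi_2 + chi_3 + chi_4 (all other irreducibles have multiplicity 0).

Reasoning: The character of a tensor product is the pointwise product (chi_5 * chi_5)(C) = chi_5(C) * chi_5(C):
  {e}: (2)*(2), {r^2}: (-2)*(-2), {r^1, r^3}: (0)*(0), {s, sr^2, ...}: (0)*(0), {sr, sr^3, ...}: (0)*(0)
so (chi_5 * chi_5) takes values
  {e} -> 4, {r^2} -> 4, {r^1, r^3} -> 0, {s, sr^2, ...} -> 0, {sr, sr^3, ...} -> 0.
Now take the inner product of this character with each irreducible chi from the table, <chi_5*chi_5, chi> = (1/8) sum_C |C| (chi_5*chi_5)(C) conj(chi(C)):
  <chi_5*chi_5, chi_1> = (1/8)[1*(4)*conj(1) + 1*(4)*conj(1) + 2*(0)*conj(1) + 2*(0)*conj(1) + 2*(0)*conj(1)]
      = (1/8)[(4) + (4) + (0) + (0) + (0)] = 8/8 = 1
  <chi_5*chi_5, chi_2> = (1/8)[1*(4)*conj(1) + 1*(4)*conj(1) + 2*(0)*conj(1) + 2*(0)*conj(-1) + 2*(0)*conj(-1)]
      = (1/8)[(4) + (4) + (0) + (0) + (0)] = 8/8 = 1
  <chi_5*chi_5, chi_3> = (1/8)[1*(4)*conj(1) + 1*(4)*conj(1) + 2*(0)*conj(-1) + 2*(0)*conj(1) + 2*(0)*conj(-1)]
      = (1/8)[(4) + (4) + (0) + (0) + (0)] = 8/8 = 1
  <chi_5*chi_5, chi_4> = (1/8)[1*(4)*conj(1) + 1*(4)*conj(1) + 2*(0)*conj(-1) + 2*(0)*conj(-1) + 2*(0)*conj(1)]
      = (1/8)[(4) + (4) + (0) + (0) + (0)] = 8/8 = 1
  <chi_5*chi_5, chi_5> = (1/8)[1*(4)*conj(2) + 1*(4)*conj(-2) + 2*(0)*conj(0) + 2*(0)*conj(0) + 2*(0)*conj(0)]
      = (1/8)[(8) + (-8) + (0) + (0) + (0)] = 0/8 = 0
Hence the multiplicities are chi_1: 1, chi_2: 1, chi_3: 1, chi_4: 1. Dimension check: dim(chi_5)*dim(chi_5) = 2*2 = 4 and sum (mult * dim) = 1*1 + 1*1 + 1*1 + 1*1 = 4.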